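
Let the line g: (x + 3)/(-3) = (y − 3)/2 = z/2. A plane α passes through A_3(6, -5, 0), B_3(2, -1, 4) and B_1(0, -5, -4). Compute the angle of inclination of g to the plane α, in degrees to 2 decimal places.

g has direction (-3, 2, 2) through (-3, 3, 0).
A_3B_3 = (-4, 4, 4), A_3B_1 = (-6, 0, -4); a normal to α is A_3B_3 × A_3B_1 = (-16, -40, 24).
Using A_3: α has equation -16x - 40y + 24z = 104.
sin θ = |n·v| / (|n||v|) = |16| / (√2432 · √17) = 0.07869.
θ ≈ 4.51°.

4.51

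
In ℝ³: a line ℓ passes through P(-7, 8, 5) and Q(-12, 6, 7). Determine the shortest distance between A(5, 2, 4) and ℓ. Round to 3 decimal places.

10.259

A direction vector for ℓ is Q − P = (-5, -2, 2).
Taking (-7, 8, 5) on ℓ with direction v = (-5, -2, 2): w = A − (-7, 8, 5) = (12, -6, -1), and w × v = (-14, -19, -54).
Distance = |w × v| / |v| = √3473 / √33 ≈ 10.259.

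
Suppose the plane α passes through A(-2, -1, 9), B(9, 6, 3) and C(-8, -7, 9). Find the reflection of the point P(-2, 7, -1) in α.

(10, -5, 7)

AB = (11, 7, -6), AC = (-6, -6, 0); a normal to α is AB × AC = (-36, 36, -24).
Using A: α has equation -36x + 36y - 24z = -180.
λ = (n·P − d)/|n|² = (348 − (-180))/3168 = 1/6.
Reflection = P − 2λn = (-2, 7, -1) − (1/3)·(-36, 36, -24) = (10, -5, 7).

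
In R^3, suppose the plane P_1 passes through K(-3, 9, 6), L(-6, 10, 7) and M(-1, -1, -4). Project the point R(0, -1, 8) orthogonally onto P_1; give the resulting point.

(0, 5, 2)

KL = (-3, 1, 1), KM = (2, -10, -10); a normal to P_1 is KL × KM = (0, -28, 28).
Using K: P_1 has equation -28y + 28z = -84.
Foot = R − λn with λ = (n·R − d)/|n|² = (252 − (-84))/1568 = 3/14.
Foot = (0, -1, 8) − (3/14)·(0, -28, 28) = (0, 5, 2).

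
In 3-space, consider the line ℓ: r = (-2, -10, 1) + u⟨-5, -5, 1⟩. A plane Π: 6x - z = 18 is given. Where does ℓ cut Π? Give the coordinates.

Substitute r = (-2, -10, 1) + t(-5, -5, 1) into the plane: -13 + (-31)t = 18, so t = -1.
Intersection: (-2, -10, 1) + (-1)·(-5, -5, 1) = (3, -5, 0).

(3, -5, 0)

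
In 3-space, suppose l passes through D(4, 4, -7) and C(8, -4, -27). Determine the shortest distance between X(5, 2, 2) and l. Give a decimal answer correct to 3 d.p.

5.715

A direction vector for l is C − D = (4, -8, -20).
Taking (4, 4, -7) on l with direction v = (4, -8, -20): w = X − (4, 4, -7) = (1, -2, 9), and w × v = (112, 56, 0).
Distance = |w × v| / |v| = √15680 / √480 ≈ 5.715.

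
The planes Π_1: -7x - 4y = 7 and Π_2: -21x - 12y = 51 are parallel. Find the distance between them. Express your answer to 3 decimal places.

1.240

Rescale Π_2 by 1/3: -7x - 4y = 17. Then distance = |7 − 17| / √65 ≈ 1.240.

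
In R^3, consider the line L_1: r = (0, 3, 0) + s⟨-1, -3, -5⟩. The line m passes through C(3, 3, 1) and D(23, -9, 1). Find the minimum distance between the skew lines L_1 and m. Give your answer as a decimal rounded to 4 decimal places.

0.7880

A direction vector for m is D − C = (20, -12, 0).
Common perpendicular direction n = (-1, -3, -5) × (20, -12, 0) = (-60, -100, 72).
With w = (3, 3, 1) − (0, 3, 0) = (3, 0, 1), w · n = -108.
Distance = |w · n| / |n| = |-108| / √18784 ≈ 0.7880.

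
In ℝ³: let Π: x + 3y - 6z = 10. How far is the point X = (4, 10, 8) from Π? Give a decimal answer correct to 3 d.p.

n·X − d = (1)·(4) + (3)·(10) + (-6)·(8) − 10 = -24; |n| = √46.
Distance = |-24| / √46 = 24/√46 ≈ 3.539.

3.539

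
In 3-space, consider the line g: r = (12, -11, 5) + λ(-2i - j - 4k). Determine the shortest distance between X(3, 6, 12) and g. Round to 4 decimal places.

19.6032

Taking (12, -11, 5) on g with direction v = (-2, -1, -4): w = X − (12, -11, 5) = (-9, 17, 7), and w × v = (-61, -50, 43).
Distance = |w × v| / |v| = √8070 / √21 ≈ 19.6032.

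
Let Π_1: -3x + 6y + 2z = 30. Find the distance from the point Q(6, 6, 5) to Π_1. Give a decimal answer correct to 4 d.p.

n·Q − d = (-3)·(6) + (6)·(6) + (2)·(5) − 30 = -2; |n| = √49.
Distance = |-2| / √49 = 2/√49 ≈ 0.2857.

0.2857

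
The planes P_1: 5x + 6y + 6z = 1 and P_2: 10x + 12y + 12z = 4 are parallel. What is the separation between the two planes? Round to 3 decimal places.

0.102

Rescale P_2 by 1/2: 5x + 6y + 6z = 2. Then distance = |1 − 2| / √97 ≈ 0.102.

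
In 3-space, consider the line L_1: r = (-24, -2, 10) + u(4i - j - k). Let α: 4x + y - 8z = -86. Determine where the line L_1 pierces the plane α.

Substitute r = (-24, -2, 10) + t(4, -1, -1) into the plane: -178 + 23t = -86, so t = 4.
Intersection: (-24, -2, 10) + 4·(4, -1, -1) = (-8, -6, 6).

(-8, -6, 6)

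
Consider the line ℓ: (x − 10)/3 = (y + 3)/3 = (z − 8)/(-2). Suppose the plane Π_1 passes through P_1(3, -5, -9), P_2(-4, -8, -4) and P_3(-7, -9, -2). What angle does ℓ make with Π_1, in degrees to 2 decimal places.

ℓ has direction (3, 3, -2) through (10, -3, 8).
P_1P_2 = (-7, -3, 5), P_1P_3 = (-10, -4, 7); a normal to Π_1 is P_1P_2 × P_1P_3 = (-1, -1, -2).
Using P_1: Π_1 has equation -x - y - 2z = 20.
sin θ = |n·v| / (|n||v|) = |-2| / (√6 · √22) = 0.17408.
θ ≈ 10.02°.

10.02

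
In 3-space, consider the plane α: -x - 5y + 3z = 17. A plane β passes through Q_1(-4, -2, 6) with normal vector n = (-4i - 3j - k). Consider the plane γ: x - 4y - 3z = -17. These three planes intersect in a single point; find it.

β: n·r = n·Q_1 gives -4x - 3y - z = 16.
Solving the 3×3 linear system -x - 5y + 3z = 17, -4x - 3y - z = 16, x - 4y - 3z = -17 (e.g. by elimination or Cramer's rule, determinant = 117) gives (-5, 0, 4).

(-5, 0, 4)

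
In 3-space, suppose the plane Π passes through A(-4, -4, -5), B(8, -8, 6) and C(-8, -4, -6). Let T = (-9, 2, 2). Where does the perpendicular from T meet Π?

(-8, -6, -2)

AB = (12, -4, 11), AC = (-4, 0, -1); a normal to Π is AB × AC = (4, -32, -16).
Using A: Π has equation 4x - 32y - 16z = 192.
Foot = T − λn with λ = (n·T − d)/|n|² = (-132 − 192)/1296 = -1/4.
Foot = (-9, 2, 2) − (-1/4)·(4, -32, -16) = (-8, -6, -2).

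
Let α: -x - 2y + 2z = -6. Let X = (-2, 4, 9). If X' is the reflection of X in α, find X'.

(2, 12, 1)

λ = (n·X − d)/|n|² = (12 − (-6))/9 = 2.
Reflection = X − 2λn = (-2, 4, 9) − 4·(-1, -2, 2) = (2, 12, 1).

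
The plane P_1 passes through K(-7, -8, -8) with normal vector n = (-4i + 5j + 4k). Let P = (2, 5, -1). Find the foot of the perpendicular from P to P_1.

(6, 0, -5)

P_1: n·r = n·K gives -4x + 5y + 4z = -44.
Foot = P − λn with λ = (n·P − d)/|n|² = (13 − (-44))/57 = 1.
Foot = (2, 5, -1) − 1·(-4, 5, 4) = (6, 0, -5).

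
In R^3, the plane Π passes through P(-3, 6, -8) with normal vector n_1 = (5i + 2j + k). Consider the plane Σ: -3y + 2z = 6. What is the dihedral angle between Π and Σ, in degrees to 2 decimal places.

Π: n_1·r = n_1·P gives 5x + 2y + z = -11.
cos θ = |n₁·n₂| / (|n₁||n₂|) = |-4| / (√30 · √13).
θ = arccos(0.20255) ≈ 78.31°.

78.31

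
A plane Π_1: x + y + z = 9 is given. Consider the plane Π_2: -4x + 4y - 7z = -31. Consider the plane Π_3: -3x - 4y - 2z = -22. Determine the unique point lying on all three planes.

(-4, 4, 9)

Solving the 3×3 linear system x + y + z = 9, -4x + 4y - 7z = -31, -3x - 4y - 2z = -22 (e.g. by elimination or Cramer's rule, determinant = 5) gives (-4, 4, 9).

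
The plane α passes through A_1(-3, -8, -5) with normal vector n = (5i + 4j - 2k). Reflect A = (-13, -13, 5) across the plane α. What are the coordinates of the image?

α: n·r = n·A_1 gives 5x + 4y - 2z = -37.
λ = (n·A − d)/|n|² = (-127 − (-37))/45 = -2.
Reflection = A − 2λn = (-13, -13, 5) − (-4)·(5, 4, -2) = (7, 3, -3).

(7, 3, -3)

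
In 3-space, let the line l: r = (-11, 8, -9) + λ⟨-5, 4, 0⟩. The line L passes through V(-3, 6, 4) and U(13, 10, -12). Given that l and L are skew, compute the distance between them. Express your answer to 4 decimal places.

A direction vector for L is U − V = (16, 4, -16).
Common perpendicular direction n = (-5, 4, 0) × (16, 4, -16) = (-64, -80, -84).
With w = (-3, 6, 4) − (-11, 8, -9) = (8, -2, 13), w · n = -1444.
Distance = |w · n| / |n| = |-1444| / √17552 ≈ 10.8994.

10.8994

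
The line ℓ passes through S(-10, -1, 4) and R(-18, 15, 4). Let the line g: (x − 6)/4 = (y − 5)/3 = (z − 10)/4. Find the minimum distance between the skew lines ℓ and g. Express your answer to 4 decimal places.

6.0660

A direction vector for ℓ is R − S = (-8, 16, 0).
g has direction (4, 3, 4) through (6, 5, 10).
Common perpendicular direction n = (-8, 16, 0) × (4, 3, 4) = (64, 32, -88).
With w = (6, 5, 10) − (-10, -1, 4) = (16, 6, 6), w · n = 688.
Distance = |w · n| / |n| = |688| / √12864 ≈ 6.0660.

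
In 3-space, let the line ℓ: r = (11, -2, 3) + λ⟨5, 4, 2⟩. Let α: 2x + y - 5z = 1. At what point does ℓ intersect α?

Substitute r = (11, -2, 3) + t(5, 4, 2) into the plane: 5 + 4t = 1, so t = -1.
Intersection: (11, -2, 3) + (-1)·(5, 4, 2) = (6, -6, 1).

(6, -6, 1)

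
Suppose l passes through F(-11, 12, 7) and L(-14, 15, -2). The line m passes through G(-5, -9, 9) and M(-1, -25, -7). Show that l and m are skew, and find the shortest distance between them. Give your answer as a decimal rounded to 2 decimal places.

A direction vector for l is L − F = (-3, 3, -9).
A direction vector for m is M − G = (4, -16, -16).
Common perpendicular direction n = (-3, 3, -9) × (4, -16, -16) = (-192, -84, 36).
With w = (-5, -9, 9) − (-11, 12, 7) = (6, -21, 2), w · n = 684.
Since n ≠ 0 the lines are not parallel, and w · n = 684 ≠ 0 so they do not intersect; hence they are skew.
Distance = |w · n| / |n| = |684| / √45216 ≈ 3.22.

3.22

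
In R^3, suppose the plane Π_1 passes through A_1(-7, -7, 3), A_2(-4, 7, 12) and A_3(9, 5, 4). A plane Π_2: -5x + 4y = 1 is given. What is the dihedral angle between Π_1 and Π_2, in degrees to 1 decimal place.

A_1A_2 = (3, 14, 9), A_1A_3 = (16, 12, 1); a normal to Π_1 is A_1A_2 × A_1A_3 = (-94, 141, -188).
Using A_1: Π_1 has equation -94x + 141y - 188z = -893.
cos θ = |n₁·n₂| / (|n₁||n₂|) = |1034| / (√64061 · √41).
θ = arccos(0.63802) ≈ 50.4°.

50.4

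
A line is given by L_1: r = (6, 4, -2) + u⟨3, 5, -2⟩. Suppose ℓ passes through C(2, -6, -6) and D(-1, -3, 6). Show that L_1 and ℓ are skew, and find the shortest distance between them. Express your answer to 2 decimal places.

0.79

A direction vector for ℓ is D − C = (-3, 3, 12).
Common perpendicular direction n = (3, 5, -2) × (-3, 3, 12) = (66, -30, 24).
With w = (2, -6, -6) − (6, 4, -2) = (-4, -10, -4), w · n = -60.
Since n ≠ 0 the lines are not parallel, and w · n = -60 ≠ 0 so they do not intersect; hence they are skew.
Distance = |w · n| / |n| = |-60| / √5832 ≈ 0.79.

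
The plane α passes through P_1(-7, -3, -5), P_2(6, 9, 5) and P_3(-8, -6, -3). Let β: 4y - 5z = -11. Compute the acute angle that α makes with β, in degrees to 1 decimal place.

88.9

P_1P_2 = (13, 12, 10), P_1P_3 = (-1, -3, 2); a normal to α is P_1P_2 × P_1P_3 = (54, -36, -27).
Using P_1: α has equation 54x - 36y - 27z = -135.
cos θ = |n₁·n₂| / (|n₁||n₂|) = |-9| / (√4941 · √41).
θ = arccos(0.02000) ≈ 88.9°.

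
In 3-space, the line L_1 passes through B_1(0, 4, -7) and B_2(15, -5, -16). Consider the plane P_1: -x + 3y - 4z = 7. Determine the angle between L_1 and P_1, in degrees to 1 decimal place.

3.4

A direction vector for L_1 is B_2 − B_1 = (15, -9, -9).
sin θ = |n·v| / (|n||v|) = |-6| / (√26 · √387) = 0.05981.
θ ≈ 3.4°.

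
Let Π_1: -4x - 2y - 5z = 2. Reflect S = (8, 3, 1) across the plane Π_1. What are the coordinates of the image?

(0, -1, -9)

λ = (n·S − d)/|n|² = (-43 − 2)/45 = -1.
Reflection = S − 2λn = (8, 3, 1) − (-2)·(-4, -2, -5) = (0, -1, -9).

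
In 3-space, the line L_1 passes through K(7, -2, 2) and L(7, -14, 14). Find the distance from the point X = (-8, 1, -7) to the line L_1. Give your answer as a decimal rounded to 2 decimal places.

15.59

A direction vector for L_1 is L − K = (0, -12, 12).
Taking (7, -2, 2) on L_1 with direction v = (0, -12, 12): w = X − (7, -2, 2) = (-15, 3, -9), and w × v = (-72, 180, 180).
Distance = |w × v| / |v| = √69984 / √288 ≈ 15.59.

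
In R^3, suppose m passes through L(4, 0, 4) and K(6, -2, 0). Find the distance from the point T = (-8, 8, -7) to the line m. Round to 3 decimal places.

18.120

A direction vector for m is K − L = (2, -2, -4).
Taking (4, 0, 4) on m with direction v = (2, -2, -4): w = T − (4, 0, 4) = (-12, 8, -11), and w × v = (-54, -70, 8).
Distance = |w × v| / |v| = √7880 / √24 ≈ 18.120.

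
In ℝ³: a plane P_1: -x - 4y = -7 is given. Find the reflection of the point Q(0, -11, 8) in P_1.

(6, 13, 8)

λ = (n·Q − d)/|n|² = (44 − (-7))/17 = 3.
Reflection = Q − 2λn = (0, -11, 8) − 6·(-1, -4, 0) = (6, 13, 8).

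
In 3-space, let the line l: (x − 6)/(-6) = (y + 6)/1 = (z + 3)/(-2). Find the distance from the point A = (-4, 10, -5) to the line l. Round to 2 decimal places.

l has direction (-6, 1, -2) through (6, -6, -3).
Taking (6, -6, -3) on l with direction v = (-6, 1, -2): w = A − (6, -6, -3) = (-10, 16, -2), and w × v = (-30, -8, 86).
Distance = |w × v| / |v| = √8360 / √41 ≈ 14.28.

14.28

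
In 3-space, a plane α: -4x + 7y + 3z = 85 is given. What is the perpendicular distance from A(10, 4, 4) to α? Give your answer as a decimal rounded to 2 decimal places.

9.88

n·A − d = (-4)·(10) + (7)·(4) + (3)·(4) − 85 = -85; |n| = √74.
Distance = |-85| / √74 = 85/√74 ≈ 9.88.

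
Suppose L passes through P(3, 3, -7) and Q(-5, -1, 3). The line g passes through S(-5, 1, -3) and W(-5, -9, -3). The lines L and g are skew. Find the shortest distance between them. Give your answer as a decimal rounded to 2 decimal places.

A direction vector for L is Q − P = (-8, -4, 10).
A direction vector for g is W − S = (0, -10, 0).
Common perpendicular direction n = (-8, -4, 10) × (0, -10, 0) = (100, 0, 80).
With w = (-5, 1, -3) − (3, 3, -7) = (-8, -2, 4), w · n = -480.
Distance = |w · n| / |n| = |-480| / √16400 ≈ 3.75.

3.75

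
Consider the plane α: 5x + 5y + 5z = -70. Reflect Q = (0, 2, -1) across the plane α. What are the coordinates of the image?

(-10, -8, -11)

λ = (n·Q − d)/|n|² = (5 − (-70))/75 = 1.
Reflection = Q − 2λn = (0, 2, -1) − 2·(5, 5, 5) = (-10, -8, -11).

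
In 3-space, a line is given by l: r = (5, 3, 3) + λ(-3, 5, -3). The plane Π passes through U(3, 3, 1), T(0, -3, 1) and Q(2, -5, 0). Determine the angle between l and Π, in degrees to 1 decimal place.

UT = (-3, -6, 0), UQ = (-1, -8, -1); a normal to Π is UT × UQ = (6, -3, 18).
Using U: Π has equation 6x - 3y + 18z = 27.
sin θ = |n·v| / (|n||v|) = |-87| / (√369 · √43) = 0.69067.
θ ≈ 43.7°.

43.7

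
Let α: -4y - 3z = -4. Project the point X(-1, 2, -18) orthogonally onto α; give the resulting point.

Foot = X − λn with λ = (n·X − d)/|n|² = (46 − (-4))/25 = 2.
Foot = (-1, 2, -18) − 2·(0, -4, -3) = (-1, 10, -12).

(-1, 10, -12)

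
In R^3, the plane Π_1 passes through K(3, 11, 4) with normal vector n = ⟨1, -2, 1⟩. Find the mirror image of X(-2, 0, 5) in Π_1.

(-8, 12, -1)

Π_1: n·r = n·K gives x - 2y + z = -15.
λ = (n·X − d)/|n|² = (3 − (-15))/6 = 3.
Reflection = X − 2λn = (-2, 0, 5) − 6·(1, -2, 1) = (-8, 12, -1).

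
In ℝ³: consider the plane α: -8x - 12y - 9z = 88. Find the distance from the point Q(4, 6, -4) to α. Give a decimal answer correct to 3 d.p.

n·Q − d = (-8)·(4) + (-12)·(6) + (-9)·(-4) − 88 = -156; |n| = √289.
Distance = |-156| / √289 = 156/√289 ≈ 9.176.

9.176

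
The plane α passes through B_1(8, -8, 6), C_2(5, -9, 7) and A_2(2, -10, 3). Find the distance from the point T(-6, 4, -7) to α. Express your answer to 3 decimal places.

15.811

B_1C_2 = (-3, -1, 1), B_1A_2 = (-6, -2, -3); a normal to α is B_1C_2 × B_1A_2 = (5, -15, 0).
Using B_1: α has equation 5x - 15y = 160.
n·T − d = (5)·(-6) + (-15)·(4) + (0)·(-7) − 160 = -250; |n| = √250.
Distance = |-250| / √250 = 250/√250 ≈ 15.811.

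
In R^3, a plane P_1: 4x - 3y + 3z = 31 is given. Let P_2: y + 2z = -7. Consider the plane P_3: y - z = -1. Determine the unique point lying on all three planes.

Solving the 3×3 linear system 4x - 3y + 3z = 31, y + 2z = -7, y - z = -1 (e.g. by elimination or Cramer's rule, determinant = -12) gives (7, -3, -2).

(7, -3, -2)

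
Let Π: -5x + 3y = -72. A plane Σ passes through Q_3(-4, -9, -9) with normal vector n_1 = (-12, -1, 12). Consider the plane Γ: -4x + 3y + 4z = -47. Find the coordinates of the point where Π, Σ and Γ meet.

(9, -9, 4)

Σ: n_1·r = n_1·Q_3 gives -12x - y + 12z = -51.
Solving the 3×3 linear system -5x + 3y = -72, -12x - y + 12z = -51, -4x + 3y + 4z = -47 (e.g. by elimination or Cramer's rule, determinant = 200) gives (9, -9, 4).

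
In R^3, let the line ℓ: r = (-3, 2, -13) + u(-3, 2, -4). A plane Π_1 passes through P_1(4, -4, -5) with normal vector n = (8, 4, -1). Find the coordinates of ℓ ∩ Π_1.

(3, -2, -5)

Π_1: n·r = n·P_1 gives 8x + 4y - z = 21.
Substitute r = (-3, 2, -13) + t(-3, 2, -4) into the plane: -3 + (-12)t = 21, so t = -2.
Intersection: (-3, 2, -13) + (-2)·(-3, 2, -4) = (3, -2, -5).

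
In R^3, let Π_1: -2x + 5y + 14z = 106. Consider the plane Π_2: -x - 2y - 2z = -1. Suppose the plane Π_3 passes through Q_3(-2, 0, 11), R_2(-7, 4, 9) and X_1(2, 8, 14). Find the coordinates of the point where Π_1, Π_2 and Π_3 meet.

(-7, -4, 8)

Q_3R_2 = (-5, 4, -2), Q_3X_1 = (4, 8, 3); a normal to Π_3 is Q_3R_2 × Q_3X_1 = (28, 7, -56).
Using Q_3: Π_3 has equation 28x + 7y - 56z = -672.
Solving the 3×3 linear system -2x + 5y + 14z = 106, -x - 2y - 2z = -1, 28x + 7y - 56z = -672 (e.g. by elimination or Cramer's rule, determinant = -126) gives (-7, -4, 8).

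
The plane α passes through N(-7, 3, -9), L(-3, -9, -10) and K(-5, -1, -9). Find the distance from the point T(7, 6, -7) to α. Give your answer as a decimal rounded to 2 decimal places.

NL = (4, -12, -1), NK = (2, -4, 0); a normal to α is NL × NK = (-4, -2, 8).
Using N: α has equation -4x - 2y + 8z = -50.
n·T − d = (-4)·(7) + (-2)·(6) + (8)·(-7) − (-50) = -46; |n| = √84.
Distance = |-46| / √84 = 46/√84 ≈ 5.02.

5.02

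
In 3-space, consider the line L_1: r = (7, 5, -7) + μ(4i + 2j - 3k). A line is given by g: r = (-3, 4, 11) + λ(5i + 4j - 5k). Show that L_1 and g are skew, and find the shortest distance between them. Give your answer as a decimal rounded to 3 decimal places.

Common perpendicular direction n = (4, 2, -3) × (5, 4, -5) = (2, 5, 6).
With w = (-3, 4, 11) − (7, 5, -7) = (-10, -1, 18), w · n = 83.
Since n ≠ 0 the lines are not parallel, and w · n = 83 ≠ 0 so they do not intersect; hence they are skew.
Distance = |w · n| / |n| = |83| / √65 ≈ 10.295.

10.295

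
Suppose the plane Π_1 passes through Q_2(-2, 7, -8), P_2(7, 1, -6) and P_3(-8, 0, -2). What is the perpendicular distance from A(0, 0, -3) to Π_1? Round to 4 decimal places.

Q_2P_2 = (9, -6, 2), Q_2P_3 = (-6, -7, 6); a normal to Π_1 is Q_2P_2 × Q_2P_3 = (-22, -66, -99).
Using Q_2: Π_1 has equation -22x - 66y - 99z = 374.
n·A − d = (-22)·(0) + (-66)·(0) + (-99)·(-3) − 374 = -77; |n| = √14641.
Distance = |-77| / √14641 = 77/√14641 ≈ 0.6364.

0.6364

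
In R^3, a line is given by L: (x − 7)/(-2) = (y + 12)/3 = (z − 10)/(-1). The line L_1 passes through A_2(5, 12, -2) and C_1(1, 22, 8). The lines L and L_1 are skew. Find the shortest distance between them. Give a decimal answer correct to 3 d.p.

L has direction (-2, 3, -1) through (7, -12, 10).
A direction vector for L_1 is C_1 − A_2 = (-4, 10, 10).
Common perpendicular direction n = (-2, 3, -1) × (-4, 10, 10) = (40, 24, -8).
With w = (5, 12, -2) − (7, -12, 10) = (-2, 24, -12), w · n = 592.
Distance = |w · n| / |n| = |592| / √2240 ≈ 12.508.

12.508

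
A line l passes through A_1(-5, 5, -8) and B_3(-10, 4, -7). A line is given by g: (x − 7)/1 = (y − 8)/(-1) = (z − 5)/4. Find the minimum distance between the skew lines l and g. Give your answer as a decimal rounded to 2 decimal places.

4.76

A direction vector for l is B_3 − A_1 = (-5, -1, 1).
g has direction (1, -1, 4) through (7, 8, 5).
Common perpendicular direction n = (-5, -1, 1) × (1, -1, 4) = (-3, 21, 6).
With w = (7, 8, 5) − (-5, 5, -8) = (12, 3, 13), w · n = 105.
Distance = |w · n| / |n| = |105| / √486 ≈ 4.76.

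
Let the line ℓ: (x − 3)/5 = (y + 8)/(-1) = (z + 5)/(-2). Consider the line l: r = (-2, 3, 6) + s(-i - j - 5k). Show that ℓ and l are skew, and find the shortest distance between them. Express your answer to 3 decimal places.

ℓ has direction (5, -1, -2) through (3, -8, -5).
Common perpendicular direction n = (5, -1, -2) × (-1, -1, -5) = (3, 27, -6).
With w = (-2, 3, 6) − (3, -8, -5) = (-5, 11, 11), w · n = 216.
Since n ≠ 0 the lines are not parallel, and w · n = 216 ≠ 0 so they do not intersect; hence they are skew.
Distance = |w · n| / |n| = |216| / √774 ≈ 7.764.

7.764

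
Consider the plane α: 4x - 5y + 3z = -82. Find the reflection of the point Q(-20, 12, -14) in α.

(-4, -8, -2)

λ = (n·Q − d)/|n|² = (-182 − (-82))/50 = -2.
Reflection = Q − 2λn = (-20, 12, -14) − (-4)·(4, -5, 3) = (-4, -8, -2).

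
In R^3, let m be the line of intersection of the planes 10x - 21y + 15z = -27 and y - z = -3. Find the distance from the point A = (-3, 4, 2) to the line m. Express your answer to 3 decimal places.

4.661

Direction of m: (10, -21, 15) × (0, 1, -1) = (6, 10, 10).
A point on m: solving the two plane equations with x = -6 gives (-6, 2, 5).
Taking (-6, 2, 5) on m with direction v = (6, 10, 10): w = A − (-6, 2, 5) = (3, 2, -3), and w × v = (50, -48, 18).
Distance = |w × v| / |v| = √5128 / √236 ≈ 4.661.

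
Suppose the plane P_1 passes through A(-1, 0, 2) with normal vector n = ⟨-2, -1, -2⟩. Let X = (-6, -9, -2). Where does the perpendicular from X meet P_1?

P_1: n·r = n·A gives -2x - y - 2z = -2.
Foot = X − λn with λ = (n·X − d)/|n|² = (25 − (-2))/9 = 3.
Foot = (-6, -9, -2) − 3·(-2, -1, -2) = (0, -6, 4).

(0, -6, 4)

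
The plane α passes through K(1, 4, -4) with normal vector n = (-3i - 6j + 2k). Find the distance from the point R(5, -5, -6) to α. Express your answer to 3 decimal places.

α: n·r = n·K gives -3x - 6y + 2z = -35.
n·R − d = (-3)·(5) + (-6)·(-5) + (2)·(-6) − (-35) = 38; |n| = √49.
Distance = |38| / √49 = 38/√49 ≈ 5.429.

5.429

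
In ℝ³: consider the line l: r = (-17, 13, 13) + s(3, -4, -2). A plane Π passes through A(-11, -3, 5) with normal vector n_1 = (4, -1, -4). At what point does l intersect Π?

(-8, 1, 7)

Π: n_1·r = n_1·A gives 4x - y - 4z = -61.
Substitute r = (-17, 13, 13) + t(3, -4, -2) into the plane: -133 + 24t = -61, so t = 3.
Intersection: (-17, 13, 13) + 3·(3, -4, -2) = (-8, 1, 7).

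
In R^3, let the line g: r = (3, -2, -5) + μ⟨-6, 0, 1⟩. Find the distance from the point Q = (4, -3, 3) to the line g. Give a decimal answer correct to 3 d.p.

Taking (3, -2, -5) on g with direction v = (-6, 0, 1): w = Q − (3, -2, -5) = (1, -1, 8), and w × v = (-1, -49, -6).
Distance = |w × v| / |v| = √2438 / √37 ≈ 8.117.

8.117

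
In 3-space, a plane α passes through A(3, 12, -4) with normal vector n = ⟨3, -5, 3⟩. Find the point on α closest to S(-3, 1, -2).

α: n·r = n·A gives 3x - 5y + 3z = -63.
Foot = S − λn with λ = (n·S − d)/|n|² = (-20 − (-63))/43 = 1.
Foot = (-3, 1, -2) − 1·(3, -5, 3) = (-6, 6, -5).

(-6, 6, -5)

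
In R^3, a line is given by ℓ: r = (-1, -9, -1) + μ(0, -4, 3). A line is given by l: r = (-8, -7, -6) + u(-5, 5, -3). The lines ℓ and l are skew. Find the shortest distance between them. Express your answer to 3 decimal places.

3.614

Common perpendicular direction n = (0, -4, 3) × (-5, 5, -3) = (-3, -15, -20).
With w = (-8, -7, -6) − (-1, -9, -1) = (-7, 2, -5), w · n = 91.
Distance = |w · n| / |n| = |91| / √634 ≈ 3.614.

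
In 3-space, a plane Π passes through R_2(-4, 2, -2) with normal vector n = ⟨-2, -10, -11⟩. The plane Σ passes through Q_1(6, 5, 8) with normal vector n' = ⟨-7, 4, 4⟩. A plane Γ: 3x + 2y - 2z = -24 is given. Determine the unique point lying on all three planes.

(-2, -5, 4)

Π: n·r = n·R_2 gives -2x - 10y - 11z = 10.
Σ: n'·r = n'·Q_1 gives -7x + 4y + 4z = 10.
Solving the 3×3 linear system -2x - 10y - 11z = 10, -7x + 4y + 4z = 10, 3x + 2y - 2z = -24 (e.g. by elimination or Cramer's rule, determinant = 338) gives (-2, -5, 4).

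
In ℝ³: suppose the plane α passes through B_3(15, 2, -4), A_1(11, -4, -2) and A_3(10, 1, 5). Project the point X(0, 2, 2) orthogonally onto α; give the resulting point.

(8, -2, 6)

B_3A_1 = (-4, -6, 2), B_3A_3 = (-5, -1, 9); a normal to α is B_3A_1 × B_3A_3 = (-52, 26, -26).
Using B_3: α has equation -52x + 26y - 26z = -624.
Foot = X − λn with λ = (n·X − d)/|n|² = (0 − (-624))/4056 = 2/13.
Foot = (0, 2, 2) − (2/13)·(-52, 26, -26) = (8, -2, 6).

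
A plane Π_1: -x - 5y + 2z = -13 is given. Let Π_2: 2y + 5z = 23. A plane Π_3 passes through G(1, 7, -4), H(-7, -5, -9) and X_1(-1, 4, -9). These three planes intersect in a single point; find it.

GH = (-8, -12, -5), GX_1 = (-2, -3, -5); a normal to Π_3 is GH × GX_1 = (45, -30, 0).
Using G: Π_3 has equation 45x - 30y = -165.
Solving the 3×3 linear system -x - 5y + 2z = -13, 2y + 5z = 23, 45x - 30y = -165 (e.g. by elimination or Cramer's rule, determinant = -1455) gives (-1, 4, 3).

(-1, 4, 3)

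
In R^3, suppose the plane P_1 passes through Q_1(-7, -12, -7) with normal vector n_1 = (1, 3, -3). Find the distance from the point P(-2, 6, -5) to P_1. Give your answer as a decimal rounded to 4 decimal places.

P_1: n_1·r = n_1·Q_1 gives x + 3y - 3z = -22.
n·P − d = (1)·(-2) + (3)·(6) + (-3)·(-5) − (-22) = 53; |n| = √19.
Distance = |53| / √19 = 53/√19 ≈ 12.1590.

12.1590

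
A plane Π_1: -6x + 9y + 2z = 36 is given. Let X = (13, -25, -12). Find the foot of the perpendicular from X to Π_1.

(-5, 2, -6)

Foot = X − λn with λ = (n·X − d)/|n|² = (-327 − 36)/121 = -3.
Foot = (13, -25, -12) − (-3)·(-6, 9, 2) = (-5, 2, -6).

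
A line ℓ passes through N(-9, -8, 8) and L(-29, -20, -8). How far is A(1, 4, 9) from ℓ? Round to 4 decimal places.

9.1104

A direction vector for ℓ is L − N = (-20, -12, -16).
Taking (-9, -8, 8) on ℓ with direction v = (-20, -12, -16): w = A − (-9, -8, 8) = (10, 12, 1), and w × v = (-180, 140, 120).
Distance = |w × v| / |v| = √66400 / √800 ≈ 9.1104.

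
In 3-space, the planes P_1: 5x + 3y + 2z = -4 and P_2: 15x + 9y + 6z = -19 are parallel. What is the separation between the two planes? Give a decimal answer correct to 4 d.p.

0.3785

Rescale P_2 by 1/3: 5x + 3y + 2z = -19/3. Then distance = |-4 − (-19/3)| / √38 ≈ 0.3785.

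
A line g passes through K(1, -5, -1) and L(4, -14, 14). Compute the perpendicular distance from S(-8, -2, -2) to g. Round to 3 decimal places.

8.711

A direction vector for g is L − K = (3, -9, 15).
Taking (1, -5, -1) on g with direction v = (3, -9, 15): w = S − (1, -5, -1) = (-9, 3, -1), and w × v = (36, 132, 72).
Distance = |w × v| / |v| = √23904 / √315 ≈ 8.711.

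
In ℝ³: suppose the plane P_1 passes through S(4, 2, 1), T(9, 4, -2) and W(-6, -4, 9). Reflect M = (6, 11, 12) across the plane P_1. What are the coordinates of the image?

(2, -9, -8)

ST = (5, 2, -3), SW = (-10, -6, 8); a normal to P_1 is ST × SW = (-2, -10, -10).
Using S: P_1 has equation -2x - 10y - 10z = -38.
λ = (n·M − d)/|n|² = (-242 − (-38))/204 = -1.
Reflection = M − 2λn = (6, 11, 12) − (-2)·(-2, -10, -10) = (2, -9, -8).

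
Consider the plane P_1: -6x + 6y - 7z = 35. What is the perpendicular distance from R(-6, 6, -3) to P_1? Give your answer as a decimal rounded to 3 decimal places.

5.273

n·R − d = (-6)·(-6) + (6)·(6) + (-7)·(-3) − 35 = 58; |n| = √121.
Distance = |58| / √121 = 58/√121 ≈ 5.273.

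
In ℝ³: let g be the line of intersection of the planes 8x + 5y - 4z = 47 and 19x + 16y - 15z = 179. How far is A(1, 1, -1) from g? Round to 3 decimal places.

8.825

Direction of g: (8, 5, -4) × (19, 16, -15) = (-11, 44, 33).
A point on g: solving the two plane equations with x = -2 gives (-2, 7, -7).
Taking (-2, 7, -7) on g with direction v = (-11, 44, 33): w = A − (-2, 7, -7) = (3, -6, 6), and w × v = (-462, -165, 66).
Distance = |w × v| / |v| = √245025 / √3146 ≈ 8.825.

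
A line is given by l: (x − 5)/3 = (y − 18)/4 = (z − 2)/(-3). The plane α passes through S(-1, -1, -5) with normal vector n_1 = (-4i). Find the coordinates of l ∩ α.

(-1, 10, 8)

l has direction (3, 4, -3) through (5, 18, 2).
α: n_1·r = n_1·S gives -4x = 4.
Substitute r = (5, 18, 2) + t(3, 4, -3) into the plane: -20 + (-12)t = 4, so t = -2.
Intersection: (5, 18, 2) + (-2)·(3, 4, -3) = (-1, 10, 8).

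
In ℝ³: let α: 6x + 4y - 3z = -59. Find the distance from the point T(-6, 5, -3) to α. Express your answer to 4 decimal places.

6.6579

n·T − d = (6)·(-6) + (4)·(5) + (-3)·(-3) − (-59) = 52; |n| = √61.
Distance = |52| / √61 = 52/√61 ≈ 6.6579.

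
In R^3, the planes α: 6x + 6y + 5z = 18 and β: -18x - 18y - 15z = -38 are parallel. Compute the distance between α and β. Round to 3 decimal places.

Rescale β by 1/(-3): 6x + 6y + 5z = 38/3. Then distance = |18 − (38/3)| / √97 ≈ 0.542.

0.542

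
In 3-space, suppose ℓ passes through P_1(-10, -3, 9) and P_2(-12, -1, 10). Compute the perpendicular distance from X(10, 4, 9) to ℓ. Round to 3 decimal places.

19.336

A direction vector for ℓ is P_2 − P_1 = (-2, 2, 1).
Taking (-10, -3, 9) on ℓ with direction v = (-2, 2, 1): w = X − (-10, -3, 9) = (20, 7, 0), and w × v = (7, -20, 54).
Distance = |w × v| / |v| = √3365 / √9 ≈ 19.336.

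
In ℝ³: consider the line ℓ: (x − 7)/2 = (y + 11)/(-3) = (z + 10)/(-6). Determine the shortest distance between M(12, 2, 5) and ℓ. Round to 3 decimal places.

11.402

ℓ has direction (2, -3, -6) through (7, -11, -10).
Taking (7, -11, -10) on ℓ with direction v = (2, -3, -6): w = M − (7, -11, -10) = (5, 13, 15), and w × v = (-33, 60, -41).
Distance = |w × v| / |v| = √6370 / √49 ≈ 11.402.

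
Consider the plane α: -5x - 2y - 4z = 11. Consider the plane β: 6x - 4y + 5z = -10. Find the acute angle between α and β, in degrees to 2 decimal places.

cos θ = |n₁·n₂| / (|n₁||n₂|) = |-42| / (√45 · √77).
θ = arccos(0.71351) ≈ 44.48°.

44.48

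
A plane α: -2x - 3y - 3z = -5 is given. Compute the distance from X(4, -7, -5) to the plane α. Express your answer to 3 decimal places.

n·X − d = (-2)·(4) + (-3)·(-7) + (-3)·(-5) − (-5) = 33; |n| = √22.
Distance = |33| / √22 = 33/√22 ≈ 7.036.

7.036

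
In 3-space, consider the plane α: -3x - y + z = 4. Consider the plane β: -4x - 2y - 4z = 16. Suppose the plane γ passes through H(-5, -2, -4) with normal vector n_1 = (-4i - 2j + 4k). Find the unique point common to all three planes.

(1, -8, -1)

γ: n_1·r = n_1·H gives -4x - 2y + 4z = 8.
Solving the 3×3 linear system -3x - y + z = 4, -4x - 2y - 4z = 16, -4x - 2y + 4z = 8 (e.g. by elimination or Cramer's rule, determinant = 16) gives (1, -8, -1).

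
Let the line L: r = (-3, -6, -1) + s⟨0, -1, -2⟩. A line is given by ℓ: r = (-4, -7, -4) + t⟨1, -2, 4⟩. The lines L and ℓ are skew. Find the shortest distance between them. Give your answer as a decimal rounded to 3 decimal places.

0.843

Common perpendicular direction n = (0, -1, -2) × (1, -2, 4) = (-8, -2, 1).
With w = (-4, -7, -4) − (-3, -6, -1) = (-1, -1, -3), w · n = 7.
Distance = |w · n| / |n| = |7| / √69 ≈ 0.843.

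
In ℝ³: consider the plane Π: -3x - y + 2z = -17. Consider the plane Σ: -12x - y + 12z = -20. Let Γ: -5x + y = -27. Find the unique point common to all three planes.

(7, 8, 6)

Solving the 3×3 linear system -3x - y + 2z = -17, -12x - y + 12z = -20, -5x + y = -27 (e.g. by elimination or Cramer's rule, determinant = 62) gives (7, 8, 6).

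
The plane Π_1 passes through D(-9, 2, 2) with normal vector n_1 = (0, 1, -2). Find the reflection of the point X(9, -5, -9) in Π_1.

(9, -11, 3)

Π_1: n_1·r = n_1·D gives y - 2z = -2.
λ = (n·X − d)/|n|² = (13 − (-2))/5 = 3.
Reflection = X − 2λn = (9, -5, -9) − 6·(0, 1, -2) = (9, -11, 3).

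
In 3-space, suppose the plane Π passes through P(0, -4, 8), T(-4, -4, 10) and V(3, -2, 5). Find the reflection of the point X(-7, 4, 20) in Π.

PT = (-4, 0, 2), PV = (3, 2, -3); a normal to Π is PT × PV = (-4, -6, -8).
Using P: Π has equation -4x - 6y - 8z = -40.
λ = (n·X − d)/|n|² = (-156 − (-40))/116 = -1.
Reflection = X − 2λn = (-7, 4, 20) − (-2)·(-4, -6, -8) = (-15, -8, 4).

(-15, -8, 4)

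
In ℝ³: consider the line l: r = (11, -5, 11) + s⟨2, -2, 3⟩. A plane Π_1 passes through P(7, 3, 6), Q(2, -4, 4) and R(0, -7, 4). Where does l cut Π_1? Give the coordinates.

PQ = (-5, -7, -2), PR = (-7, -10, -2); a normal to Π_1 is PQ × PR = (-6, 4, 1).
Using P: Π_1 has equation -6x + 4y + z = -24.
Substitute r = (11, -5, 11) + t(2, -2, 3) into the plane: -75 + (-17)t = -24, so t = -3.
Intersection: (11, -5, 11) + (-3)·(2, -2, 3) = (5, 1, 2).

(5, 1, 2)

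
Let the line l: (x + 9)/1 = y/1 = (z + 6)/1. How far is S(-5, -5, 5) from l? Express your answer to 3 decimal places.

l has direction (1, 1, 1) through (-9, 0, -6).
Taking (-9, 0, -6) on l with direction v = (1, 1, 1): w = S − (-9, 0, -6) = (4, -5, 11), and w × v = (-16, 7, 9).
Distance = |w × v| / |v| = √386 / √3 ≈ 11.343.

11.343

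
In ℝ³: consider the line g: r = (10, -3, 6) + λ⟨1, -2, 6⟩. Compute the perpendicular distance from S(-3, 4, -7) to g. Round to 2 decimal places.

10.87

Taking (10, -3, 6) on g with direction v = (1, -2, 6): w = S − (10, -3, 6) = (-13, 7, -13), and w × v = (16, 65, 19).
Distance = |w × v| / |v| = √4842 / √41 ≈ 10.87.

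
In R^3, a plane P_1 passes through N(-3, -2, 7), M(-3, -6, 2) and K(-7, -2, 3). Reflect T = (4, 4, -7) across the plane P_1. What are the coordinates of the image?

NM = (0, -4, -5), NK = (-4, 0, -4); a normal to P_1 is NM × NK = (16, 20, -16).
Using N: P_1 has equation 16x + 20y - 16z = -200.
λ = (n·T − d)/|n|² = (256 − (-200))/912 = 1/2.
Reflection = T − 2λn = (4, 4, -7) − 1·(16, 20, -16) = (-12, -16, 9).

(-12, -16, 9)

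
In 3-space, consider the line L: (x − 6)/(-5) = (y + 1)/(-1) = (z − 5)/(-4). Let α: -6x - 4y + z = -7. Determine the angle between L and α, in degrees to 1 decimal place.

L has direction (-5, -1, -4) through (6, -1, 5).
sin θ = |n·v| / (|n||v|) = |30| / (√53 · √42) = 0.63586.
θ ≈ 39.5°.

39.5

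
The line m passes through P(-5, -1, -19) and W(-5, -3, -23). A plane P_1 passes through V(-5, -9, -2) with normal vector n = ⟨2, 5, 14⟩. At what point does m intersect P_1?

(-5, 5, -7)

A direction vector for m is W − P = (0, -2, -4).
P_1: n·r = n·V gives 2x + 5y + 14z = -83.
Substitute r = (-5, -1, -19) + t(0, -2, -4) into the plane: -281 + (-66)t = -83, so t = -3.
Intersection: (-5, -1, -19) + (-3)·(0, -2, -4) = (-5, 5, -7).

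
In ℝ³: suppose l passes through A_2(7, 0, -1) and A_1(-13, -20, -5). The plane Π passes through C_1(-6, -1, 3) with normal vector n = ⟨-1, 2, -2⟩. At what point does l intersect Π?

A direction vector for l is A_1 − A_2 = (-20, -20, -4).
Π: n·r = n·C_1 gives -x + 2y - 2z = -2.
Substitute r = (7, 0, -1) + t(-20, -20, -4) into the plane: -5 + (-12)t = -2, so t = -1/4.
Intersection: (7, 0, -1) + (-1/4)·(-20, -20, -4) = (12, 5, 0).

(12, 5, 0)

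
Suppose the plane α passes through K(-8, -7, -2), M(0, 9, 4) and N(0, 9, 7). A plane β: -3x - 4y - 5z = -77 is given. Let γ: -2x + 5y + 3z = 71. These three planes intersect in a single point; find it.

KM = (8, 16, 6), KN = (8, 16, 9); a normal to α is KM × KN = (48, -24, 0).
Using K: α has equation 48x - 24y = -216.
Solving the 3×3 linear system 48x - 24y = -216, -3x - 4y - 5z = -77, -2x + 5y + 3z = 71 (e.g. by elimination or Cramer's rule, determinant = 168) gives (1, 11, 6).

(1, 11, 6)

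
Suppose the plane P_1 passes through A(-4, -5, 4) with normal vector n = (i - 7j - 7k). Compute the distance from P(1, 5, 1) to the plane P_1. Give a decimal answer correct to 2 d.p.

4.42

P_1: n·r = n·A gives x - 7y - 7z = 3.
n·P − d = (1)·(1) + (-7)·(5) + (-7)·(1) − 3 = -44; |n| = √99.
Distance = |-44| / √99 = 44/√99 ≈ 4.42.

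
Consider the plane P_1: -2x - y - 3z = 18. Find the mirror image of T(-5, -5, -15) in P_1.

λ = (n·T − d)/|n|² = (60 − 18)/14 = 3.
Reflection = T − 2λn = (-5, -5, -15) − 6·(-2, -1, -3) = (7, 1, 3).

(7, 1, 3)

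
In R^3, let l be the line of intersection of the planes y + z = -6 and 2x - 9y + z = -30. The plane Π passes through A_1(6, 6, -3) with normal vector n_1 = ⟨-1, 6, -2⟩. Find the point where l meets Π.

Direction of l: (0, 1, 1) × (2, -9, 1) = (10, 2, -2).
A point on l: solving the two plane equations with x = 3 gives (3, 3, -9).
Π: n_1·r = n_1·A_1 gives -x + 6y - 2z = 36.
Substitute r = (3, 3, -9) + t(10, 2, -2) into the plane: 33 + 6t = 36, so t = 1/2.
Intersection: (3, 3, -9) + (1/2)·(10, 2, -2) = (8, 4, -10).

(8, 4, -10)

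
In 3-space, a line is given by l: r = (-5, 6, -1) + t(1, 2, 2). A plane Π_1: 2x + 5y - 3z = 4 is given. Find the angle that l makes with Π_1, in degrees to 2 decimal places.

18.93

sin θ = |n·v| / (|n||v|) = |6| / (√38 · √9) = 0.32444.
θ ≈ 18.93°.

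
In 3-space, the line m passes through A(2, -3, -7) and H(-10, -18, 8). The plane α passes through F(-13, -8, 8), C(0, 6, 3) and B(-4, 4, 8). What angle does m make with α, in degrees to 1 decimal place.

11.9

A direction vector for m is H − A = (-12, -15, 15).
FC = (13, 14, -5), FB = (9, 12, 0); a normal to α is FC × FB = (60, -45, 30).
Using F: α has equation 60x - 45y + 30z = -180.
sin θ = |n·v| / (|n||v|) = |405| / (√6525 · √594) = 0.20572.
θ ≈ 11.9°.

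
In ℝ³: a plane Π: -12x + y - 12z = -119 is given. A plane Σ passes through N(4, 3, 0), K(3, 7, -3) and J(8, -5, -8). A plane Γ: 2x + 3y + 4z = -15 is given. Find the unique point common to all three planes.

(9, -11, 0)

NK = (-1, 4, -3), NJ = (4, -8, -8); a normal to Σ is NK × NJ = (-56, -20, -8).
Using N: Σ has equation -56x - 20y - 8z = -284.
Solving the 3×3 linear system -12x + y - 12z = -119, -56x - 20y - 8z = -284, 2x + 3y + 4z = -15 (e.g. by elimination or Cramer's rule, determinant = 2416) gives (9, -11, 0).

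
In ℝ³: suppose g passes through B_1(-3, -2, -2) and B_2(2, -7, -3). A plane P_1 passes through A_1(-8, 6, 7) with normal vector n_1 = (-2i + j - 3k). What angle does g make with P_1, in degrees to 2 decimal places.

26.69

A direction vector for g is B_2 − B_1 = (5, -5, -1).
P_1: n_1·r = n_1·A_1 gives -2x + y - 3z = 1.
sin θ = |n·v| / (|n||v|) = |-12| / (√14 · √51) = 0.44909.
θ ≈ 26.69°.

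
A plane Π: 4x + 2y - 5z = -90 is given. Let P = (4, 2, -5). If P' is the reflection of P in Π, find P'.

(-20, -10, 25)

λ = (n·P − d)/|n|² = (45 − (-90))/45 = 3.
Reflection = P − 2λn = (4, 2, -5) − 6·(4, 2, -5) = (-20, -10, 25).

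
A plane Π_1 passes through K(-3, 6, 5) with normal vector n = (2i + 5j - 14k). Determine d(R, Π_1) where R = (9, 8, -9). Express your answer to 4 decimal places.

Π_1: n·r = n·K gives 2x + 5y - 14z = -46.
n·R − d = (2)·(9) + (5)·(8) + (-14)·(-9) − (-46) = 230; |n| = √225.
Distance = |230| / √225 = 230/√225 ≈ 15.3333.

15.3333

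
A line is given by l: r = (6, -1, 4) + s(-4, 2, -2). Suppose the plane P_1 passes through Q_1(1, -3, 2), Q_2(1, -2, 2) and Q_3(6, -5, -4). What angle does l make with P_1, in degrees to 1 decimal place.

Q_1Q_2 = (0, 1, 0), Q_1Q_3 = (5, -2, -6); a normal to P_1 is Q_1Q_2 × Q_1Q_3 = (-6, 0, -5).
Using Q_1: P_1 has equation -6x - 5z = -16.
sin θ = |n·v| / (|n||v|) = |34| / (√61 · √24) = 0.88860.
θ ≈ 62.7°.

62.7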